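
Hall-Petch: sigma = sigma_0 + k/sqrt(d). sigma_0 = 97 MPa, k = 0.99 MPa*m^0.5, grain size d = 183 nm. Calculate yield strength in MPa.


d = 183 nm = 1.83e-07 m
sqrt(d) = 0.000427785
Hall-Petch contribution = k / sqrt(d) = 0.99 / 0.000427785 = 2314.2 MPa
sigma = sigma_0 + k/sqrt(d) = 97 + 2314.2 = 2411.2 MPa

2411.2


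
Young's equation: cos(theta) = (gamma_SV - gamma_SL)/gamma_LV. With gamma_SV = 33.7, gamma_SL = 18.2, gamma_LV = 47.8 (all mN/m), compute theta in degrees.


cos(theta) = (gamma_SV - gamma_SL) / gamma_LV
cos(theta) = (33.7 - 18.2) / 47.8
cos(theta) = 0.324268
theta = arccos(0.324268) = 71.08 degrees

71.08


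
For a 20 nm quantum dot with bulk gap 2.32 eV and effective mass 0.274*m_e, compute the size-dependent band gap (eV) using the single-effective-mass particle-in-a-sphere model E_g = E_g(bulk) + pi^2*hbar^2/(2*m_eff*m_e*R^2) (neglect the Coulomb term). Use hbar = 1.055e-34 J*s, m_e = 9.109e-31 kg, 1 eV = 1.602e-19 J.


Radius R = 20/2 nm = 1e-08 m
Confinement energy dE = pi^2 * hbar^2 / (2 * m_eff * m_e * R^2)
dE = pi^2 * (1.055e-34)^2 / (2 * 0.274 * 9.109e-31 * (1e-08)^2) J, divided by 1.602e-19 J/eV
dE = 0.0137 eV
Total band gap = E_g(bulk) + dE = 2.32 + 0.0137 = 2.3337 eV

2.3337


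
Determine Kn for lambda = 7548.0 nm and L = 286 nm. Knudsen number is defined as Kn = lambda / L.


Knudsen number Kn = lambda / L
Kn = 7548.0 / 286
Kn = 26.3916

26.3916


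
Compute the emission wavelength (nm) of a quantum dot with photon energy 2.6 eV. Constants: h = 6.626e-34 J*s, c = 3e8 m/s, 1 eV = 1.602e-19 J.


Convert energy: E = 2.6 eV = 2.6 * 1.602e-19 = 4.1652e-19 J
lambda = h*c / E = 6.626e-34 * 3e8 / 4.1652e-19
lambda = 4.7724e-07 m = 477.2 nm

477.2


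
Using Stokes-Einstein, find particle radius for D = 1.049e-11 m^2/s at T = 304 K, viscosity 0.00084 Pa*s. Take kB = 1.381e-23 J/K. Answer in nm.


Stokes-Einstein: R = kB*T / (6*pi*eta*D)
R = 1.381e-23 * 304 / (6 * pi * 0.00084 * 1.049e-11)
R = 2.52762e-08 m = 25.28 nm

25.28


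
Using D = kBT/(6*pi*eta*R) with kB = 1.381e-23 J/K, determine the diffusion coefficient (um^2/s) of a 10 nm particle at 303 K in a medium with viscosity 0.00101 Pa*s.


Radius R = 10/2 = 5 nm = 5e-09 m
D = kB*T / (6*pi*eta*R)
D = 1.381e-23 * 303 / (6 * pi * 0.00101 * 5e-09)
D = 4.39586e-11 m^2/s = 43.959 um^2/s

43.959


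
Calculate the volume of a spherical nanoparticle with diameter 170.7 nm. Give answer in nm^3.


Radius r = 170.7/2 = 85.35 nm
Volume V = (4/3) * pi * r^3
V = (4/3) * pi * (85.35)^3
V = 2604349.02 nm^3

2604349.02


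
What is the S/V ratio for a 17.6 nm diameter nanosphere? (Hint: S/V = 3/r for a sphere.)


Radius r = 17.6/2 = 8.8 nm
S/V = 3 / r = 3 / 8.8
S/V = 0.3409 nm^-1

0.3409


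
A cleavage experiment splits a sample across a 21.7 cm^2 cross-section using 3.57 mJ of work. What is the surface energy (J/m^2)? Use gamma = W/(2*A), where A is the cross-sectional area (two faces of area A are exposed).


Convert: A = 21.7 cm^2 = 0.00217 m^2, W = 3.57 mJ = 0.00357 J
Cleaving exposes two faces of area A, so total new surface = 2*A and gamma = W / (2*A)
gamma = 0.00357 / (2 * 0.00217)
gamma = 0.823 J/m^2

0.823


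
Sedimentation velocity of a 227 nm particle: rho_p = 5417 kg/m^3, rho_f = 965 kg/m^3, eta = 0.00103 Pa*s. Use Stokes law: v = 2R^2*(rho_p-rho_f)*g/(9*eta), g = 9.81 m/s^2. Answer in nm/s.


Radius R = 227/2 nm = 1.135e-07 m
Density difference = 5417 - 965 = 4452 kg/m^3
v = 2 * R^2 * (rho_p - rho_f) * g / (9 * eta)
v = 2 * (1.135e-07)^2 * 4452 * 9.81 / (9 * 0.00103)
v = 1.21385e-07 m/s = 121.3853 nm/s

121.3853


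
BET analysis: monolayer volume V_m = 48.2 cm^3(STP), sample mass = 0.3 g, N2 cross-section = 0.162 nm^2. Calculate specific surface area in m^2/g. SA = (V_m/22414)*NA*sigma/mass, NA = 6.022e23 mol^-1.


Number of moles in monolayer = V_m / 22414 = 48.2 / 22414 = 0.00215044
Number of molecules = moles * NA = 0.00215044 * 6.022e23
SA = molecules * sigma / mass
SA = (48.2 / 22414) * 6.022e23 * 0.162e-18 / 0.3
SA = 699.3 m^2/g

699.3


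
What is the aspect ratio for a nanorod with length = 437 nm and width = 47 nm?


Aspect ratio AR = length / diameter
AR = 437 / 47
AR = 9.3

9.3


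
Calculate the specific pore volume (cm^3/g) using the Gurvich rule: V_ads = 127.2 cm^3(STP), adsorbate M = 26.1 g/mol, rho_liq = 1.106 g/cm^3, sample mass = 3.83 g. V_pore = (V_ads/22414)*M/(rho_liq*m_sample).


Moles adsorbed n = V_ads / 22414 = 127.2 / 22414 = 5.675025e-03 mol
Liquid volume V_liq = n * M / rho_liq = 5.675025e-03 * 26.1 / 1.106 = 0.13392 cm^3
Specific pore volume V_pore = V_liq / m_sample = 0.13392 / 3.83
V_pore = 0.035 cm^3/g

0.035


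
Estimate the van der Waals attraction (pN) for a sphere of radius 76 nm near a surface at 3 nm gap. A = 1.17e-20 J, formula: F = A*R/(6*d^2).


Convert to SI: R = 76 nm = 7.6e-08 m, d = 3 nm = 3e-09 m
F = A * R / (6 * d^2)
F = 1.17e-20 * 7.6e-08 / (6 * (3e-09)^2)
F = 1.64667e-11 N = 16.467 pN

16.467


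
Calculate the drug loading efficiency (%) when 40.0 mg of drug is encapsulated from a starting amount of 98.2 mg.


Drug loading efficiency = (drug loaded / drug initial) * 100
DLE = 40.0 / 98.2 * 100
DLE = 0.4073 * 100
DLE = 40.73%

40.73


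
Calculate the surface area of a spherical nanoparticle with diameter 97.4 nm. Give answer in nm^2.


Radius r = 97.4/2 = 48.7 nm
Surface area SA = 4 * pi * r^2
SA = 4 * pi * (48.7)^2
SA = 29803.54 nm^2

29803.54


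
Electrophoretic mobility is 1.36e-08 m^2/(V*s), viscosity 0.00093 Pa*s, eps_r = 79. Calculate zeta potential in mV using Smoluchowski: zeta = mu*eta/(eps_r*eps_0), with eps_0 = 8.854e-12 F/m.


Smoluchowski equation: zeta = mu * eta / (eps_r * eps_0)
zeta = 1.36e-08 * 0.00093 / (79 * 8.854e-12)
zeta = 0.018082 V = 18.08 mV

18.08


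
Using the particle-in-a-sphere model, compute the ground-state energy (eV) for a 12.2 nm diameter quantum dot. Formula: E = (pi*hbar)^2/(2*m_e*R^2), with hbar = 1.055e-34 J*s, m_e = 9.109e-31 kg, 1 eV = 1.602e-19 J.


Radius R = 12.2/2 = 6.1 nm = 6.1e-09 m
E = (pi * 1.055e-34)^2 / (2 * 9.109e-31 * (6.1e-09)^2)
E(J) = 1.62048e-21
E = E(J) / 1.602e-19 = 0.0101 eV

0.0101


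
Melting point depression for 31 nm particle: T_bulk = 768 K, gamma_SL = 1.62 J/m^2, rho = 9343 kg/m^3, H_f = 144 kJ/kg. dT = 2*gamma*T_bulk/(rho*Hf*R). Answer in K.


Radius R = 31/2 = 15.5 nm = 1.55e-08 m
Convert H_f = 144 kJ/kg = 144000 J/kg
dT = 2 * gamma_SL * T_bulk / (rho * H_f * R)
dT = 2 * 1.62 * 768 / (9343 * 144000 * 1.55e-08)
dT = 119.3 K

119.3


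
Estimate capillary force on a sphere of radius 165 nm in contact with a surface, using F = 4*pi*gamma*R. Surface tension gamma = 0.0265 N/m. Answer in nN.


Convert radius: R = 165 nm = 1.65e-07 m
F = 4 * pi * gamma * R
F = 4 * pi * 0.0265 * 1.65e-07
F = 5.49465e-08 N = 54.9465 nN

54.9465


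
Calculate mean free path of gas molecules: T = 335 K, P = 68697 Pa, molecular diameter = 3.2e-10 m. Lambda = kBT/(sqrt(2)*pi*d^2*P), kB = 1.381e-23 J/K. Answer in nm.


Mean free path: lambda = kB*T / (sqrt(2) * pi * d^2 * P)
lambda = 1.381e-23 * 335 / (sqrt(2) * pi * (3.2e-10)^2 * 68697)
lambda = 1.48025e-07 m
lambda = 148.03 nm

148.03


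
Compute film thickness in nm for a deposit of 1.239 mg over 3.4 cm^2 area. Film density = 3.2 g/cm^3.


Convert: m = 1.239 mg = 1.2390e-06 kg, A = 3.4 cm^2 = 3.4000e-04 m^2, rho = 3.2 g/cm^3 = 3200 kg/m^3
t = m / (A * rho)
t = 1.2390e-06 / (3.4000e-04 * 3200)
t = 1.1388e-06 m = 1138.8 nm

1138.8


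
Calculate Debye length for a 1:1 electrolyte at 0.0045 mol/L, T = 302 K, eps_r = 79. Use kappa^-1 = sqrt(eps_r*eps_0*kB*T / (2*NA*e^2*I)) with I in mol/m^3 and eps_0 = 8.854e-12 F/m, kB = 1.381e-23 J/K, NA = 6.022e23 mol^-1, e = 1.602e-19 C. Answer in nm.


Ionic strength I = 0.0045 * 1^2 * 1000 = 4.5 mol/m^3
kappa^-1 = sqrt(79 * 8.854e-12 * 1.381e-23 * 302 / (2 * 6.022e23 * (1.602e-19)^2 * 4.5))
kappa^-1 = 4.58 nm

4.58


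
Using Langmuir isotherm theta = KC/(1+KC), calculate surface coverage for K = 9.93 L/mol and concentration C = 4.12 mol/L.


Langmuir isotherm: theta = K*C / (1 + K*C)
K*C = 9.93 * 4.12 = 40.9116
theta = 40.9116 / (1 + 40.9116) = 40.9116 / 41.9116
theta = 0.9761

0.9761


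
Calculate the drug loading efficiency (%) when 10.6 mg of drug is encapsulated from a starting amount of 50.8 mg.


Drug loading efficiency = (drug loaded / drug initial) * 100
DLE = 10.6 / 50.8 * 100
DLE = 0.2087 * 100
DLE = 20.87%

20.87


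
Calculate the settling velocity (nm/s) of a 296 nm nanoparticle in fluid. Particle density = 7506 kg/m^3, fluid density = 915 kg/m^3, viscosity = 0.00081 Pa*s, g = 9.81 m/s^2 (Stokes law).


Radius R = 296/2 nm = 1.48e-07 m
Density difference = 7506 - 915 = 6591 kg/m^3
v = 2 * R^2 * (rho_p - rho_f) * g / (9 * eta)
v = 2 * (1.48e-07)^2 * 6591 * 9.81 / (9 * 0.00081)
v = 3.88549e-07 m/s = 388.5494 nm/s

388.5494


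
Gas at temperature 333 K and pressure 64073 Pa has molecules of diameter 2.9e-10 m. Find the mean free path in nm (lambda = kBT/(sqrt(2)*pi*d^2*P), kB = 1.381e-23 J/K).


Mean free path: lambda = kB*T / (sqrt(2) * pi * d^2 * P)
lambda = 1.381e-23 * 333 / (sqrt(2) * pi * (2.9e-10)^2 * 64073)
lambda = 1.92089e-07 m
lambda = 192.09 nm

192.09


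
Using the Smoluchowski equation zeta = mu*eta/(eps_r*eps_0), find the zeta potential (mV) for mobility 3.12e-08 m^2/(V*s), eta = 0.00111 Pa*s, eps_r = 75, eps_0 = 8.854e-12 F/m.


Smoluchowski equation: zeta = mu * eta / (eps_r * eps_0)
zeta = 3.12e-08 * 0.00111 / (75 * 8.854e-12)
zeta = 0.052153 V = 52.15 mV

52.15


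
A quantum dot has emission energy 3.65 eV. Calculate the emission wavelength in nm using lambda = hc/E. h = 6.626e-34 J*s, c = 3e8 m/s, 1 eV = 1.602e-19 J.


Convert energy: E = 3.65 eV = 3.65 * 1.602e-19 = 5.8473e-19 J
lambda = h*c / E = 6.626e-34 * 3e8 / 5.8473e-19
lambda = 3.39952e-07 m = 340.0 nm

340.0


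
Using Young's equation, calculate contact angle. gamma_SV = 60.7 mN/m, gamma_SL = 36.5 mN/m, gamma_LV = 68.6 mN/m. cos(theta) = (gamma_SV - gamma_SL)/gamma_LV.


cos(theta) = (gamma_SV - gamma_SL) / gamma_LV
cos(theta) = (60.7 - 36.5) / 68.6
cos(theta) = 0.35277
theta = arccos(0.35277) = 69.34 degrees

69.34


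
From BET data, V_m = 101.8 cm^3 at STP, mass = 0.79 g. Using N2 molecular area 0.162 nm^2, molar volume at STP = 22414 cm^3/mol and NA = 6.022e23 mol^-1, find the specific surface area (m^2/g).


Number of moles in monolayer = V_m / 22414 = 101.8 / 22414 = 0.0045418
Number of molecules = moles * NA = 0.0045418 * 6.022e23
SA = molecules * sigma / mass
SA = (101.8 / 22414) * 6.022e23 * 0.162e-18 / 0.79
SA = 560.9 m^2/g

560.9


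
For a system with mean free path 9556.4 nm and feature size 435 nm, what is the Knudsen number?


Knudsen number Kn = lambda / L
Kn = 9556.4 / 435
Kn = 21.9687

21.9687


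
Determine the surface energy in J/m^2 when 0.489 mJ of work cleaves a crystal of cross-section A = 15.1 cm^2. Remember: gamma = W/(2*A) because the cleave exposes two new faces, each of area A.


Convert: A = 15.1 cm^2 = 0.00151 m^2, W = 0.489 mJ = 0.000489 J
Cleaving exposes two faces of area A, so total new surface = 2*A and gamma = W / (2*A)
gamma = 0.000489 / (2 * 0.00151)
gamma = 0.162 J/m^2

0.162


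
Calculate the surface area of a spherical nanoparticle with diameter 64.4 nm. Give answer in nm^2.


Radius r = 64.4/2 = 32.2 nm
Surface area SA = 4 * pi * r^2
SA = 4 * pi * (32.2)^2
SA = 13029.32 nm^2

13029.32


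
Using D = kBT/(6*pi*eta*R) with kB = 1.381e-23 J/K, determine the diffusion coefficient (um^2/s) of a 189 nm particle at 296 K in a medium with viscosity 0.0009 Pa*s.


Radius R = 189/2 = 94.5 nm = 9.45e-08 m
D = kB*T / (6*pi*eta*R)
D = 1.381e-23 * 296 / (6 * pi * 0.0009 * 9.45e-08)
D = 2.54982e-12 m^2/s = 2.55 um^2/s

2.55


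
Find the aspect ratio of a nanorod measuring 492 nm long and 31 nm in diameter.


Aspect ratio AR = length / diameter
AR = 492 / 31
AR = 15.87

15.87


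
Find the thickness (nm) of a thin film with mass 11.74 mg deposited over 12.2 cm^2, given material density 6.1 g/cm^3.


Convert: m = 11.74 mg = 1.1740e-05 kg, A = 12.2 cm^2 = 1.2200e-03 m^2, rho = 6.1 g/cm^3 = 6100 kg/m^3
t = m / (A * rho)
t = 1.1740e-05 / (1.2200e-03 * 6100)
t = 1.5775e-06 m = 1577.5 nm

1577.5


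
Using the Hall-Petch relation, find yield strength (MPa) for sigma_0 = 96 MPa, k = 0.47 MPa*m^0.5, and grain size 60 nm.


d = 60 nm = 6e-08 m
sqrt(d) = 0.000244949
Hall-Petch contribution = k / sqrt(d) = 0.47 / 0.000244949 = 1918.8 MPa
sigma = sigma_0 + k/sqrt(d) = 96 + 1918.8 = 2014.8 MPa

2014.8


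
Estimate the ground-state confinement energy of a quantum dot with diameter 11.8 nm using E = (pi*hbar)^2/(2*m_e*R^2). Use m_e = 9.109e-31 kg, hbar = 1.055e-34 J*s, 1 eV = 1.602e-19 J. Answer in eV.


Radius R = 11.8/2 = 5.9 nm = 5.9e-09 m
E = (pi * 1.055e-34)^2 / (2 * 9.109e-31 * (5.9e-09)^2)
E(J) = 1.73221e-21
E = E(J) / 1.602e-19 = 0.0108 eV

0.0108


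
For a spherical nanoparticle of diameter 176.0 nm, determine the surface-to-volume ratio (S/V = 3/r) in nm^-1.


Radius r = 176.0/2 = 88 nm
S/V = 3 / r = 3 / 88
S/V = 0.0341 nm^-1

0.0341


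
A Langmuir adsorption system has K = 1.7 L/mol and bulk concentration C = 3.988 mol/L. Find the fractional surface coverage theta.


Langmuir isotherm: theta = K*C / (1 + K*C)
K*C = 1.7 * 3.988 = 6.7796
theta = 6.7796 / (1 + 6.7796) = 6.7796 / 7.7796
theta = 0.8715

0.8715


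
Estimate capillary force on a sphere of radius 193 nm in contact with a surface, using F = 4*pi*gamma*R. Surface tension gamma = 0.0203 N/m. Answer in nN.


Convert radius: R = 193 nm = 1.93e-07 m
F = 4 * pi * gamma * R
F = 4 * pi * 0.0203 * 1.93e-07
F = 4.92338e-08 N = 49.2338 nN

49.2338


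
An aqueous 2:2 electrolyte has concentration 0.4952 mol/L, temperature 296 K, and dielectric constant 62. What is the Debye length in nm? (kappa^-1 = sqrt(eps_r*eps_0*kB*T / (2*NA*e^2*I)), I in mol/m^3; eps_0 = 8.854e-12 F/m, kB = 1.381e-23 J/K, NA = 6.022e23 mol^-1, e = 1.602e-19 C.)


Ionic strength I = 0.4952 * 2^2 * 1000 = 1980.8 mol/m^3
kappa^-1 = sqrt(62 * 8.854e-12 * 1.381e-23 * 296 / (2 * 6.022e23 * (1.602e-19)^2 * 1980.8))
kappa^-1 = 0.191 nm

0.191


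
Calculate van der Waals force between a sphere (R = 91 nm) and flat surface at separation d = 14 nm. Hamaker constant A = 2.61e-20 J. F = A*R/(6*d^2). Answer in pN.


Convert to SI: R = 91 nm = 9.1e-08 m, d = 14 nm = 1.4e-08 m
F = A * R / (6 * d^2)
F = 2.61e-20 * 9.1e-08 / (6 * (1.4e-08)^2)
F = 2.01964e-12 N = 2.02 pN

2.02


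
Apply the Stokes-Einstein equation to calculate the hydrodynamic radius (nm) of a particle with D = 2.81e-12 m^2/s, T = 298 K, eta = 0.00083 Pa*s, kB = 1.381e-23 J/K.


Stokes-Einstein: R = kB*T / (6*pi*eta*D)
R = 1.381e-23 * 298 / (6 * pi * 0.00083 * 2.81e-12)
R = 9.36105e-08 m = 93.61 nm

93.61


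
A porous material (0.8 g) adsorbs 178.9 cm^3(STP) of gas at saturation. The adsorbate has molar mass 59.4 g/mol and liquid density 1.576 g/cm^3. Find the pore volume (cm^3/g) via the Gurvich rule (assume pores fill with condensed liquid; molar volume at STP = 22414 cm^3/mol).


Moles adsorbed n = V_ads / 22414 = 178.9 / 22414 = 7.981619e-03 mol
Liquid volume V_liq = n * M / rho_liq = 7.981619e-03 * 59.4 / 1.576 = 0.30083 cm^3
Specific pore volume V_pore = V_liq / m_sample = 0.30083 / 0.8
V_pore = 0.376 cm^3/g

0.376


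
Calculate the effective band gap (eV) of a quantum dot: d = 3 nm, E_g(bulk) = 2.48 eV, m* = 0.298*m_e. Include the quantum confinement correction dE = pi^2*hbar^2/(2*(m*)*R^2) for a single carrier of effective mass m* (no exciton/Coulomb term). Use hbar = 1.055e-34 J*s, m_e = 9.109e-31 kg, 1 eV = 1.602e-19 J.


Radius R = 3/2 nm = 1.5e-09 m
Confinement energy dE = pi^2 * hbar^2 / (2 * m_eff * m_e * R^2)
dE = pi^2 * (1.055e-34)^2 / (2 * 0.298 * 9.109e-31 * (1.5e-09)^2) J, divided by 1.602e-19 J/eV
dE = 0.5614 eV
Total band gap = E_g(bulk) + dE = 2.48 + 0.5614 = 3.0414 eV

3.0414


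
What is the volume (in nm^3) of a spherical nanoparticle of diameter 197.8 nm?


Radius r = 197.8/2 = 98.9 nm
Volume V = (4/3) * pi * r^3
V = (4/3) * pi * (98.9)^3
V = 4052075.08 nm^3

4052075.08


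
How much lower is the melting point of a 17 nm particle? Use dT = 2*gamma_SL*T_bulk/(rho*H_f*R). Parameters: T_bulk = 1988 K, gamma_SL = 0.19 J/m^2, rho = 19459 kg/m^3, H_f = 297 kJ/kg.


Radius R = 17/2 = 8.5 nm = 8.5e-09 m
Convert H_f = 297 kJ/kg = 297000 J/kg
dT = 2 * gamma_SL * T_bulk / (rho * H_f * R)
dT = 2 * 0.19 * 1988 / (19459 * 297000 * 8.5e-09)
dT = 15.4 K

15.4


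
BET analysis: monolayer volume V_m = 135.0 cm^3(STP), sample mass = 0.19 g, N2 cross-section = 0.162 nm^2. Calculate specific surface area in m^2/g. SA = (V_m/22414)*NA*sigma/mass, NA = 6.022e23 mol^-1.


Number of moles in monolayer = V_m / 22414 = 135.0 / 22414 = 0.00602302
Number of molecules = moles * NA = 0.00602302 * 6.022e23
SA = molecules * sigma / mass
SA = (135.0 / 22414) * 6.022e23 * 0.162e-18 / 0.19
SA = 3092.5 m^2/g

3092.5


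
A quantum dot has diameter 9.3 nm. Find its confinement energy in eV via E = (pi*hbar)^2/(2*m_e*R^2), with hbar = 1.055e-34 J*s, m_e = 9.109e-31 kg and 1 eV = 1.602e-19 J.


Radius R = 9.3/2 = 4.65 nm = 4.65e-09 m
E = (pi * 1.055e-34)^2 / (2 * 9.109e-31 * (4.65e-09)^2)
E(J) = 2.78868e-21
E = E(J) / 1.602e-19 = 0.0174 eV

0.0174


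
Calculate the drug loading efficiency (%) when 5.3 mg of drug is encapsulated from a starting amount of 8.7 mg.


Drug loading efficiency = (drug loaded / drug initial) * 100
DLE = 5.3 / 8.7 * 100
DLE = 0.6092 * 100
DLE = 60.92%

60.92


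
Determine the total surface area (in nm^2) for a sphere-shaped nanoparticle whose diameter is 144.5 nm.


Radius r = 144.5/2 = 72.25 nm
Surface area SA = 4 * pi * r^2
SA = 4 * pi * (72.25)^2
SA = 65597.24 nm^2

65597.24


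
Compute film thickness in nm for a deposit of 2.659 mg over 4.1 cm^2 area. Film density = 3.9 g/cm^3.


Convert: m = 2.659 mg = 2.6590e-06 kg, A = 4.1 cm^2 = 4.1000e-04 m^2, rho = 3.9 g/cm^3 = 3900 kg/m^3
t = m / (A * rho)
t = 2.6590e-06 / (4.1000e-04 * 3900)
t = 1.6629e-06 m = 1662.9 nm

1662.9


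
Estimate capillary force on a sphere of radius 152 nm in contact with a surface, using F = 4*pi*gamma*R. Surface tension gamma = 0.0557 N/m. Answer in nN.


Convert radius: R = 152 nm = 1.52e-07 m
F = 4 * pi * gamma * R
F = 4 * pi * 0.0557 * 1.52e-07
F = 1.06392e-07 N = 106.3919 nN

106.3919


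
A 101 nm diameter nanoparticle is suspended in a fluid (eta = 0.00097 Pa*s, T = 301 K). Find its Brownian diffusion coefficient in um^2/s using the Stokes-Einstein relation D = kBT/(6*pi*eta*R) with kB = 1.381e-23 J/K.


Radius R = 101/2 = 50.5 nm = 5.05e-08 m
D = kB*T / (6*pi*eta*R)
D = 1.381e-23 * 301 / (6 * pi * 0.00097 * 5.05e-08)
D = 4.5019e-12 m^2/s = 4.502 um^2/s

4.502


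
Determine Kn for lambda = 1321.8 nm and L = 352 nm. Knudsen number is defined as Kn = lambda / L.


Knudsen number Kn = lambda / L
Kn = 1321.8 / 352
Kn = 3.7551

3.7551


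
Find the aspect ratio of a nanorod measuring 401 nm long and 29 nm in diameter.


Aspect ratio AR = length / diameter
AR = 401 / 29
AR = 13.83

13.83


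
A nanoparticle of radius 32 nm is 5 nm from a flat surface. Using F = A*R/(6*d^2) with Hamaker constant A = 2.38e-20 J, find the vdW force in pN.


Convert to SI: R = 32 nm = 3.2e-08 m, d = 5 nm = 5e-09 m
F = A * R / (6 * d^2)
F = 2.38e-20 * 3.2e-08 / (6 * (5e-09)^2)
F = 5.07733e-12 N = 5.077 pN

5.077


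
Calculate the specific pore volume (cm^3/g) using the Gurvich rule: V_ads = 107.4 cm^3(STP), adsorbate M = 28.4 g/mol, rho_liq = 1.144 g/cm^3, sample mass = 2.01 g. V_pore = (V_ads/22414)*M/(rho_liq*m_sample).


Moles adsorbed n = V_ads / 22414 = 107.4 / 22414 = 4.791648e-03 mol
Liquid volume V_liq = n * M / rho_liq = 4.791648e-03 * 28.4 / 1.144 = 0.11895 cm^3
Specific pore volume V_pore = V_liq / m_sample = 0.11895 / 2.01
V_pore = 0.0592 cm^3/g

0.0592


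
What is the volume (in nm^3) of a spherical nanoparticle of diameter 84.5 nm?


Radius r = 84.5/2 = 42.25 nm
Volume V = (4/3) * pi * r^3
V = (4/3) * pi * (42.25)^3
V = 315913.91 nm^3

315913.91


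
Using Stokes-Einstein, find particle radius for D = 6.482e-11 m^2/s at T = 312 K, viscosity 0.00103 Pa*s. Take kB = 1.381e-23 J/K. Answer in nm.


Stokes-Einstein: R = kB*T / (6*pi*eta*D)
R = 1.381e-23 * 312 / (6 * pi * 0.00103 * 6.482e-11)
R = 3.42374e-09 m = 3.42 nm

3.42


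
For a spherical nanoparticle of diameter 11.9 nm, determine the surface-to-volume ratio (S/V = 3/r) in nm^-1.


Radius r = 11.9/2 = 5.95 nm
S/V = 3 / r = 3 / 5.95
S/V = 0.5042 nm^-1

0.5042


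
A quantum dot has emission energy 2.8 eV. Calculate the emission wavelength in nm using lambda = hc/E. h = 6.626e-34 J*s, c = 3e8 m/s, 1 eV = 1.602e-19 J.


Convert energy: E = 2.8 eV = 2.8 * 1.602e-19 = 4.4856e-19 J
lambda = h*c / E = 6.626e-34 * 3e8 / 4.4856e-19
lambda = 4.43151e-07 m = 443.2 nm

443.2


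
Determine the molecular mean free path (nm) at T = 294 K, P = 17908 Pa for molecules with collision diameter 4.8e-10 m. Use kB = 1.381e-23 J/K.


Mean free path: lambda = kB*T / (sqrt(2) * pi * d^2 * P)
lambda = 1.381e-23 * 294 / (sqrt(2) * pi * (4.8e-10)^2 * 17908)
lambda = 2.21486e-07 m
lambda = 221.49 nm

221.49


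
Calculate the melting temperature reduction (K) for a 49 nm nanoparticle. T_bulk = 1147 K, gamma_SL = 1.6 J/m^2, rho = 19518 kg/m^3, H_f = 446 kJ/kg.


Radius R = 49/2 = 24.5 nm = 2.45e-08 m
Convert H_f = 446 kJ/kg = 446000 J/kg
dT = 2 * gamma_SL * T_bulk / (rho * H_f * R)
dT = 2 * 1.6 * 1147 / (19518 * 446000 * 2.45e-08)
dT = 17.2 K

17.2


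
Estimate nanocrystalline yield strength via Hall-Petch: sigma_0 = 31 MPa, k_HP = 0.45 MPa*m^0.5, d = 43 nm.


d = 43 nm = 4.3e-08 m
sqrt(d) = 0.0002073644
Hall-Petch contribution = k / sqrt(d) = 0.45 / 0.0002073644 = 2170.1 MPa
sigma = sigma_0 + k/sqrt(d) = 31 + 2170.1 = 2201.1 MPa

2201.1


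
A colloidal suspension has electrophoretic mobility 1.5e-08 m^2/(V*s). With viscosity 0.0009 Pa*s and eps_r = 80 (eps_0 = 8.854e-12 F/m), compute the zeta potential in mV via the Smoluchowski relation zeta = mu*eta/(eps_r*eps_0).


Smoluchowski equation: zeta = mu * eta / (eps_r * eps_0)
zeta = 1.5e-08 * 0.0009 / (80 * 8.854e-12)
zeta = 0.019059 V = 19.06 mV

19.06


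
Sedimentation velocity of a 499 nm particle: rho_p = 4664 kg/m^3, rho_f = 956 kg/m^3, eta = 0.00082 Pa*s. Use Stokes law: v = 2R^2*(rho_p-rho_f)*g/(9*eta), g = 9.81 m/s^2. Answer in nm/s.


Radius R = 499/2 nm = 2.495e-07 m
Density difference = 4664 - 956 = 3708 kg/m^3
v = 2 * R^2 * (rho_p - rho_f) * g / (9 * eta)
v = 2 * (2.495e-07)^2 * 3708 * 9.81 / (9 * 0.00082)
v = 6.13654e-07 m/s = 613.6539 nm/s

613.6539


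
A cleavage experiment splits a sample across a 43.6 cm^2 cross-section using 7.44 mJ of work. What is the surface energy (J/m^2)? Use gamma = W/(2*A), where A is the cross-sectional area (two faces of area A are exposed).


Convert: A = 43.6 cm^2 = 0.00436 m^2, W = 7.44 mJ = 0.00744 J
Cleaving exposes two faces of area A, so total new surface = 2*A and gamma = W / (2*A)
gamma = 0.00744 / (2 * 0.00436)
gamma = 0.853 J/m^2

0.853


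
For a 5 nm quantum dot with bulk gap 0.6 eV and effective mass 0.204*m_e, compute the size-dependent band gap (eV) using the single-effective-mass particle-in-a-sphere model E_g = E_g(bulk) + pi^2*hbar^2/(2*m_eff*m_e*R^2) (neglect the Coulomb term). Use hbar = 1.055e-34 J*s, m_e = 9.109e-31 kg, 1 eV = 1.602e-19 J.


Radius R = 5/2 nm = 2.5e-09 m
Confinement energy dE = pi^2 * hbar^2 / (2 * m_eff * m_e * R^2)
dE = pi^2 * (1.055e-34)^2 / (2 * 0.204 * 9.109e-31 * (2.5e-09)^2) J, divided by 1.602e-19 J/eV
dE = 0.2952 eV
Total band gap = E_g(bulk) + dE = 0.6 + 0.2952 = 0.8952 eV

0.8952


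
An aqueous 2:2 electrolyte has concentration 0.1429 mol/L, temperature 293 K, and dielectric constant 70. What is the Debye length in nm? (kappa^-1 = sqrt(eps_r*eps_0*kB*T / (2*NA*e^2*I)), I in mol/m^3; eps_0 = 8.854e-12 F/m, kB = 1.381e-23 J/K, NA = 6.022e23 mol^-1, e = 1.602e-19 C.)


Ionic strength I = 0.1429 * 2^2 * 1000 = 571.6 mol/m^3
kappa^-1 = sqrt(70 * 8.854e-12 * 1.381e-23 * 293 / (2 * 6.022e23 * (1.602e-19)^2 * 571.6))
kappa^-1 = 0.377 nm

0.377


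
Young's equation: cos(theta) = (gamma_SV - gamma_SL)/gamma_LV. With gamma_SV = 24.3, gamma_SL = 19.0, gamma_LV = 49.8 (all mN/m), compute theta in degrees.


cos(theta) = (gamma_SV - gamma_SL) / gamma_LV
cos(theta) = (24.3 - 19.0) / 49.8
cos(theta) = 0.106426
theta = arccos(0.106426) = 83.89 degrees

83.89


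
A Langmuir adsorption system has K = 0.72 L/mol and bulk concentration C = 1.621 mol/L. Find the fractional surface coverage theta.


Langmuir isotherm: theta = K*C / (1 + K*C)
K*C = 0.72 * 1.621 = 1.16712
theta = 1.16712 / (1 + 1.16712) = 1.16712 / 2.16712
theta = 0.5386

0.5386


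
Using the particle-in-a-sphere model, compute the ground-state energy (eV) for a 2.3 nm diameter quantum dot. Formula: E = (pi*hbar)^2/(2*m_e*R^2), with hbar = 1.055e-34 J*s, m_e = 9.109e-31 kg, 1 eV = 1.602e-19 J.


Radius R = 2.3/2 = 1.15 nm = 1.15e-09 m
E = (pi * 1.055e-34)^2 / (2 * 9.109e-31 * (1.15e-09)^2)
E(J) = 4.55941e-20
E = E(J) / 1.602e-19 = 0.2846 eV

0.2846


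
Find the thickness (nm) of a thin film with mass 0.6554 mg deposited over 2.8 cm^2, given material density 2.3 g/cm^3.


Convert: m = 0.6554 mg = 6.5540e-07 kg, A = 2.8 cm^2 = 2.8000e-04 m^2, rho = 2.3 g/cm^3 = 2300 kg/m^3
t = m / (A * rho)
t = 6.5540e-07 / (2.8000e-04 * 2300)
t = 1.0177e-06 m = 1017.7 nm

1017.7


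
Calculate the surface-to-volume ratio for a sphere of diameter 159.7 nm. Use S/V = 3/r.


Radius r = 159.7/2 = 79.85 nm
S/V = 3 / r = 3 / 79.85
S/V = 0.0376 nm^-1

0.0376


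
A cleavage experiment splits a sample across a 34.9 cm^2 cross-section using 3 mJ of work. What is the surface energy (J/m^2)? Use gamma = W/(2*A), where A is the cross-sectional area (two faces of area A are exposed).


Convert: A = 34.9 cm^2 = 0.00349 m^2, W = 3 mJ = 0.003 J
Cleaving exposes two faces of area A, so total new surface = 2*A and gamma = W / (2*A)
gamma = 0.003 / (2 * 0.00349)
gamma = 0.43 J/m^2

0.43


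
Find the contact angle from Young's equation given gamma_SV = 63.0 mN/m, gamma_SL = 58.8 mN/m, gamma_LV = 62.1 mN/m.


cos(theta) = (gamma_SV - gamma_SL) / gamma_LV
cos(theta) = (63.0 - 58.8) / 62.1
cos(theta) = 0.067633
theta = arccos(0.067633) = 86.12 degrees

86.12


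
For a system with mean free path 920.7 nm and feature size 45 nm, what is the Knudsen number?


Knudsen number Kn = lambda / L
Kn = 920.7 / 45
Kn = 20.46

20.46


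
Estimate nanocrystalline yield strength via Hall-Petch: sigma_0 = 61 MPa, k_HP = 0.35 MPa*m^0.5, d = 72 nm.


d = 72 nm = 7.2e-08 m
sqrt(d) = 0.0002683282
Hall-Petch contribution = k / sqrt(d) = 0.35 / 0.0002683282 = 1304.4 MPa
sigma = sigma_0 + k/sqrt(d) = 61 + 1304.4 = 1365.4 MPa

1365.4


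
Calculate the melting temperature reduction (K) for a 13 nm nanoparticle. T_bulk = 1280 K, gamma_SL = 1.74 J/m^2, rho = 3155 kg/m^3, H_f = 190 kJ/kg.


Radius R = 13/2 = 6.5 nm = 6.5e-09 m
Convert H_f = 190 kJ/kg = 190000 J/kg
dT = 2 * gamma_SL * T_bulk / (rho * H_f * R)
dT = 2 * 1.74 * 1280 / (3155 * 190000 * 6.5e-09)
dT = 1143.2 K

1143.2


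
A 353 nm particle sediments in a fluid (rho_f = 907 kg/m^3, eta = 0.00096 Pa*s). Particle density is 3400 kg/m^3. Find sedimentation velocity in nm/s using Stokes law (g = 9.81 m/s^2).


Radius R = 353/2 nm = 1.765e-07 m
Density difference = 3400 - 907 = 2493 kg/m^3
v = 2 * R^2 * (rho_p - rho_f) * g / (9 * eta)
v = 2 * (1.765e-07)^2 * 2493 * 9.81 / (9 * 0.00096)
v = 1.76359e-07 m/s = 176.3587 nm/s

176.3587


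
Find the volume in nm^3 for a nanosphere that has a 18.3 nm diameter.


Radius r = 18.3/2 = 9.15 nm
Volume V = (4/3) * pi * r^3
V = (4/3) * pi * (9.15)^3
V = 3208.87 nm^3

3208.87


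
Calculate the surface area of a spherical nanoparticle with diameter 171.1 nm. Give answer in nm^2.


Radius r = 171.1/2 = 85.55 nm
Surface area SA = 4 * pi * r^2
SA = 4 * pi * (85.55)^2
SA = 91970.78 nm^2

91970.78


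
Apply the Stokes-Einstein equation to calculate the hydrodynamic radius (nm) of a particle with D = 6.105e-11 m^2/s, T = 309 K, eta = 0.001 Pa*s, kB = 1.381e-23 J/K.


Stokes-Einstein: R = kB*T / (6*pi*eta*D)
R = 1.381e-23 * 309 / (6 * pi * 0.001 * 6.105e-11)
R = 3.70822e-09 m = 3.71 nm

3.71


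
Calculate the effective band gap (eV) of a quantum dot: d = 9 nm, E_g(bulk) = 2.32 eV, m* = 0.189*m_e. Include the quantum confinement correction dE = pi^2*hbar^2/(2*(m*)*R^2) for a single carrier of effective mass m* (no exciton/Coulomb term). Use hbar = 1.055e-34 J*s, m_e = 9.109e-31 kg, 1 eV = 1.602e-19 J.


Radius R = 9/2 nm = 4.5e-09 m
Confinement energy dE = pi^2 * hbar^2 / (2 * m_eff * m_e * R^2)
dE = pi^2 * (1.055e-34)^2 / (2 * 0.189 * 9.109e-31 * (4.5e-09)^2) J, divided by 1.602e-19 J/eV
dE = 0.0983 eV
Total band gap = E_g(bulk) + dE = 2.32 + 0.0983 = 2.4183 eV

2.4183


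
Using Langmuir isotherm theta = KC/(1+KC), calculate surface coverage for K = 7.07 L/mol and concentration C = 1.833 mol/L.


Langmuir isotherm: theta = K*C / (1 + K*C)
K*C = 7.07 * 1.833 = 12.95931
theta = 12.95931 / (1 + 12.95931) = 12.95931 / 13.95931
theta = 0.9284

0.9284


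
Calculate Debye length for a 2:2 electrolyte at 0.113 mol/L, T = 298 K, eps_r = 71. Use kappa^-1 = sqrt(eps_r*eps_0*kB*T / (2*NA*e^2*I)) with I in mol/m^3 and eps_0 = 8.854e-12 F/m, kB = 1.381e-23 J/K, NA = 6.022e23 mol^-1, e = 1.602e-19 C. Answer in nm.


Ionic strength I = 0.113 * 2^2 * 1000 = 452 mol/m^3
kappa^-1 = sqrt(71 * 8.854e-12 * 1.381e-23 * 298 / (2 * 6.022e23 * (1.602e-19)^2 * 452))
kappa^-1 = 0.43 nm

0.43


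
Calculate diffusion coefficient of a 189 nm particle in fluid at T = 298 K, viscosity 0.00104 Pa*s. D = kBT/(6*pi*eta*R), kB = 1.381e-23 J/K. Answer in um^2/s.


Radius R = 189/2 = 94.5 nm = 9.45e-08 m
D = kB*T / (6*pi*eta*R)
D = 1.381e-23 * 298 / (6 * pi * 0.00104 * 9.45e-08)
D = 2.22149e-12 m^2/s = 2.221 um^2/s

2.221


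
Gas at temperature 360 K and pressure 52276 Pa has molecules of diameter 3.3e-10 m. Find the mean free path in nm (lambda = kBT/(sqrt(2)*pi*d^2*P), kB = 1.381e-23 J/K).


Mean free path: lambda = kB*T / (sqrt(2) * pi * d^2 * P)
lambda = 1.381e-23 * 360 / (sqrt(2) * pi * (3.3e-10)^2 * 52276)
lambda = 1.96563e-07 m
lambda = 196.56 nm

196.56


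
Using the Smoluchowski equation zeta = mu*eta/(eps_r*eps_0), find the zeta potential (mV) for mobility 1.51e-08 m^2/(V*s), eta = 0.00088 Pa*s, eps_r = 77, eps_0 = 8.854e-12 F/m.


Smoluchowski equation: zeta = mu * eta / (eps_r * eps_0)
zeta = 1.51e-08 * 0.00088 / (77 * 8.854e-12)
zeta = 0.019491 V = 19.49 mV

19.49


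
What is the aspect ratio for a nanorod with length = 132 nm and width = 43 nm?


Aspect ratio AR = length / diameter
AR = 132 / 43
AR = 3.07

3.07


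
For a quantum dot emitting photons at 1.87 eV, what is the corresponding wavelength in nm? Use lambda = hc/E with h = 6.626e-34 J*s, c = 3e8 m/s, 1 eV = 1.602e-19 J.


Convert energy: E = 1.87 eV = 1.87 * 1.602e-19 = 2.99574e-19 J
lambda = h*c / E = 6.626e-34 * 3e8 / 2.99574e-19
lambda = 6.63542e-07 m = 663.5 nm

663.5


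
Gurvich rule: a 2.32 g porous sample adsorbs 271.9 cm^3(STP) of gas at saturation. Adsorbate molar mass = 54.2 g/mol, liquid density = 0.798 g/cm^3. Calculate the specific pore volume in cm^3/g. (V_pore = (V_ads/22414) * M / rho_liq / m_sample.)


Moles adsorbed n = V_ads / 22414 = 271.9 / 22414 = 1.213081e-02 mol
Liquid volume V_liq = n * M / rho_liq = 1.213081e-02 * 54.2 / 0.798 = 0.82392 cm^3
Specific pore volume V_pore = V_liq / m_sample = 0.82392 / 2.32
V_pore = 0.3551 cm^3/g

0.3551


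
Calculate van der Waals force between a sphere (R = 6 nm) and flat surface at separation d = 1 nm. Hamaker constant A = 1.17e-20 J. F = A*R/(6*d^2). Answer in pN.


Convert to SI: R = 6 nm = 6e-09 m, d = 1 nm = 1e-09 m
F = A * R / (6 * d^2)
F = 1.17e-20 * 6e-09 / (6 * (1e-09)^2)
F = 1.17e-11 N = 11.7 pN

11.7


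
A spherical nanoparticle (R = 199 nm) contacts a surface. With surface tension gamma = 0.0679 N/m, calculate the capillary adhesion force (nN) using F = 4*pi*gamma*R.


Convert radius: R = 199 nm = 1.99e-07 m
F = 4 * pi * gamma * R
F = 4 * pi * 0.0679 * 1.99e-07
F = 1.69798e-07 N = 169.7981 nN

169.7981


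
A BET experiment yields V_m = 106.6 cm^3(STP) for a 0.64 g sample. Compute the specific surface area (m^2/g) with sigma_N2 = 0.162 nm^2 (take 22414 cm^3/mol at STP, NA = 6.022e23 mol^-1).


Number of moles in monolayer = V_m / 22414 = 106.6 / 22414 = 0.00475596
Number of molecules = moles * NA = 0.00475596 * 6.022e23
SA = molecules * sigma / mass
SA = (106.6 / 22414) * 6.022e23 * 0.162e-18 / 0.64
SA = 725.0 m^2/g

725.0


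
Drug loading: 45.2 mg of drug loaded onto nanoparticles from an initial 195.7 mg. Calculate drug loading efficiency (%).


Drug loading efficiency = (drug loaded / drug initial) * 100
DLE = 45.2 / 195.7 * 100
DLE = 0.231 * 100
DLE = 23.1%

23.1


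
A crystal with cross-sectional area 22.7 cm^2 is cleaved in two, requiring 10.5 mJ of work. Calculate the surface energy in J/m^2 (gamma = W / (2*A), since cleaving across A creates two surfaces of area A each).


Convert: A = 22.7 cm^2 = 0.00227 m^2, W = 10.5 mJ = 0.0105 J
Cleaving exposes two faces of area A, so total new surface = 2*A and gamma = W / (2*A)
gamma = 0.0105 / (2 * 0.00227)
gamma = 2.313 J/m^2

2.313


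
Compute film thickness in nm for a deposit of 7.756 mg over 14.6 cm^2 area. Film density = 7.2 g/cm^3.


Convert: m = 7.756 mg = 7.7560e-06 kg, A = 14.6 cm^2 = 1.4600e-03 m^2, rho = 7.2 g/cm^3 = 7200 kg/m^3
t = m / (A * rho)
t = 7.7560e-06 / (1.4600e-03 * 7200)
t = 7.3782e-07 m = 737.8 nm

737.8


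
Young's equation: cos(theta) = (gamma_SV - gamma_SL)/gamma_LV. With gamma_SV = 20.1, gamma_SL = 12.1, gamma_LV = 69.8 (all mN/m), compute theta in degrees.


cos(theta) = (gamma_SV - gamma_SL) / gamma_LV
cos(theta) = (20.1 - 12.1) / 69.8
cos(theta) = 0.114613
theta = arccos(0.114613) = 83.42 degrees

83.42


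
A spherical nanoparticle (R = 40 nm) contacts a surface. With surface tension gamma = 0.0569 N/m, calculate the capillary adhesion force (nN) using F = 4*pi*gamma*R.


Convert radius: R = 40 nm = 4e-08 m
F = 4 * pi * gamma * R
F = 4 * pi * 0.0569 * 4e-08
F = 2.86011e-08 N = 28.6011 nN

28.6011


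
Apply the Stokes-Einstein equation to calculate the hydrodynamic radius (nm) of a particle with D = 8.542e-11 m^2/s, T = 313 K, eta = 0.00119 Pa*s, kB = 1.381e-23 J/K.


Stokes-Einstein: R = kB*T / (6*pi*eta*D)
R = 1.381e-23 * 313 / (6 * pi * 0.00119 * 8.542e-11)
R = 2.25595e-09 m = 2.26 nm

2.26


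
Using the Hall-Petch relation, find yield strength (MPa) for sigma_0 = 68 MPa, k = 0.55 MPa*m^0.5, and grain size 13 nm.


d = 13 nm = 1.3e-08 m
sqrt(d) = 0.0001140175
Hall-Petch contribution = k / sqrt(d) = 0.55 / 0.0001140175 = 4823.8 MPa
sigma = sigma_0 + k/sqrt(d) = 68 + 4823.8 = 4891.8 MPa

4891.8


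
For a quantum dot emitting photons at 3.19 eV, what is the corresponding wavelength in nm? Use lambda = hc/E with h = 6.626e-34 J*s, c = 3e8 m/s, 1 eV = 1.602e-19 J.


Convert energy: E = 3.19 eV = 3.19 * 1.602e-19 = 5.11038e-19 J
lambda = h*c / E = 6.626e-34 * 3e8 / 5.11038e-19
lambda = 3.88973e-07 m = 389.0 nm

389.0


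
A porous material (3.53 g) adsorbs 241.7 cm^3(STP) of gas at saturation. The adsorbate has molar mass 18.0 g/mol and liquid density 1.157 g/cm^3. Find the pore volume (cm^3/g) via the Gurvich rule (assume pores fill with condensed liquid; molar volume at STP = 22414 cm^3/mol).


Moles adsorbed n = V_ads / 22414 = 241.7 / 22414 = 1.078344e-02 mol
Liquid volume V_liq = n * M / rho_liq = 1.078344e-02 * 18.0 / 1.157 = 0.16776 cm^3
Specific pore volume V_pore = V_liq / m_sample = 0.16776 / 3.53
V_pore = 0.0475 cm^3/g

0.0475


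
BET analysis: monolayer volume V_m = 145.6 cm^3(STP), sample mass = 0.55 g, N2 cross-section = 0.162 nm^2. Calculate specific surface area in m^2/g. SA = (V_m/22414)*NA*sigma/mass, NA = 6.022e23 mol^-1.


Number of moles in monolayer = V_m / 22414 = 145.6 / 22414 = 0.00649594
Number of molecules = moles * NA = 0.00649594 * 6.022e23
SA = molecules * sigma / mass
SA = (145.6 / 22414) * 6.022e23 * 0.162e-18 / 0.55
SA = 1152.2 m^2/g

1152.2


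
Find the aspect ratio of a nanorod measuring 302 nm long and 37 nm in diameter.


Aspect ratio AR = length / diameter
AR = 302 / 37
AR = 8.16

8.16


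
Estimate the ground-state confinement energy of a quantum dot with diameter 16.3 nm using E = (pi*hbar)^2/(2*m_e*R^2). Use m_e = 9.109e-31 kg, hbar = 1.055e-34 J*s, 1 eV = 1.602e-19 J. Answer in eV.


Radius R = 16.3/2 = 8.15 nm = 8.15e-09 m
E = (pi * 1.055e-34)^2 / (2 * 9.109e-31 * (8.15e-09)^2)
E(J) = 9.07797e-22
E = E(J) / 1.602e-19 = 0.0057 eV

0.0057


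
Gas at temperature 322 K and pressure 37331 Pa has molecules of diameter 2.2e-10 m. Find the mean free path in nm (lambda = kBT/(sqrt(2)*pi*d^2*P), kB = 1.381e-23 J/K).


Mean free path: lambda = kB*T / (sqrt(2) * pi * d^2 * P)
lambda = 1.381e-23 * 322 / (sqrt(2) * pi * (2.2e-10)^2 * 37331)
lambda = 5.53949e-07 m
lambda = 553.95 nm

553.95


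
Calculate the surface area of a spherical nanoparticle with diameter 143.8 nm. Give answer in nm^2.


Radius r = 143.8/2 = 71.9 nm
Surface area SA = 4 * pi * r^2
SA = 4 * pi * (71.9)^2
SA = 64963.24 nm^2

64963.24


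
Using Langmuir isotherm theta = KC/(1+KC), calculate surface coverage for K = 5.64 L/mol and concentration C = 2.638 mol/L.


Langmuir isotherm: theta = K*C / (1 + K*C)
K*C = 5.64 * 2.638 = 14.87832
theta = 14.87832 / (1 + 14.87832) = 14.87832 / 15.87832
theta = 0.937

0.937


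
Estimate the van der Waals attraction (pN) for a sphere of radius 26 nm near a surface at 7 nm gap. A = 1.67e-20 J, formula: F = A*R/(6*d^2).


Convert to SI: R = 26 nm = 2.6e-08 m, d = 7 nm = 7e-09 m
F = A * R / (6 * d^2)
F = 1.67e-20 * 2.6e-08 / (6 * (7e-09)^2)
F = 1.47687e-12 N = 1.477 pN

1.477


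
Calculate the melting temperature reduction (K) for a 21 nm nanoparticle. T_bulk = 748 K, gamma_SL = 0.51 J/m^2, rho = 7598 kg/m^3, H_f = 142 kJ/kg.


Radius R = 21/2 = 10.5 nm = 1.05e-08 m
Convert H_f = 142 kJ/kg = 142000 J/kg
dT = 2 * gamma_SL * T_bulk / (rho * H_f * R)
dT = 2 * 0.51 * 748 / (7598 * 142000 * 1.05e-08)
dT = 67.3 K

67.3


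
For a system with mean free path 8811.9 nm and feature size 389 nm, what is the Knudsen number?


Knudsen number Kn = lambda / L
Kn = 8811.9 / 389
Kn = 22.6527

22.6527


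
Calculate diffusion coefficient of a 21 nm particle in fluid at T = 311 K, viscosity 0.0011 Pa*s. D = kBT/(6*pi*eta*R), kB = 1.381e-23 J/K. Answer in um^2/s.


Radius R = 21/2 = 10.5 nm = 1.05e-08 m
D = kB*T / (6*pi*eta*R)
D = 1.381e-23 * 311 / (6 * pi * 0.0011 * 1.05e-08)
D = 1.97275e-11 m^2/s = 19.727 um^2/s

19.727


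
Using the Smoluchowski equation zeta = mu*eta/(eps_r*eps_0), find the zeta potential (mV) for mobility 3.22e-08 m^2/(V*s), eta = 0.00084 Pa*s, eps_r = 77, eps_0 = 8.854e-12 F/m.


Smoluchowski equation: zeta = mu * eta / (eps_r * eps_0)
zeta = 3.22e-08 * 0.00084 / (77 * 8.854e-12)
zeta = 0.039674 V = 39.67 mV

39.67


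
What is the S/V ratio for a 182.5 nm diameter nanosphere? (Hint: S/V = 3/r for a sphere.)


Radius r = 182.5/2 = 91.25 nm
S/V = 3 / r = 3 / 91.25
S/V = 0.0329 nm^-1

0.0329


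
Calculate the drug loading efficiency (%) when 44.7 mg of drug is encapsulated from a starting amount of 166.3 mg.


Drug loading efficiency = (drug loaded / drug initial) * 100
DLE = 44.7 / 166.3 * 100
DLE = 0.2688 * 100
DLE = 26.88%

26.88


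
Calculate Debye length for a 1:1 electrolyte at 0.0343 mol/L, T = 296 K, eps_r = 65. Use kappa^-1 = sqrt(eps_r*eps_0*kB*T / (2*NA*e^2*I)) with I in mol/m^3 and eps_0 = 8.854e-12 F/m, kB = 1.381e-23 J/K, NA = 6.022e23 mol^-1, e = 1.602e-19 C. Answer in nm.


Ionic strength I = 0.0343 * 1^2 * 1000 = 34.3 mol/m^3
kappa^-1 = sqrt(65 * 8.854e-12 * 1.381e-23 * 296 / (2 * 6.022e23 * (1.602e-19)^2 * 34.3))
kappa^-1 = 1.49 nm

1.49
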